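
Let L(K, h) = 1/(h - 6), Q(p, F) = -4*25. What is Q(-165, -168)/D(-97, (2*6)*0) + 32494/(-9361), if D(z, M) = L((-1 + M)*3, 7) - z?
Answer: -187296/41699 ≈ -4.4916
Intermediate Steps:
Q(p, F) = -100
L(K, h) = 1/(-6 + h)
D(z, M) = 1 - z (D(z, M) = 1/(-6 + 7) - z = 1/1 - z = 1 - z)
Q(-165, -168)/D(-97, (2*6)*0) + 32494/(-9361) = -100/(1 - 1*(-97)) + 32494/(-9361) = -100/(1 + 97) + 32494*(-1/9361) = -100/98 - 2954/851 = -100*1/98 - 2954/851 = -50/49 - 2954/851 = -187296/41699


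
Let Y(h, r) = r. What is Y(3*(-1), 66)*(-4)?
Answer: -264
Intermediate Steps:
Y(3*(-1), 66)*(-4) = 66*(-4) = -264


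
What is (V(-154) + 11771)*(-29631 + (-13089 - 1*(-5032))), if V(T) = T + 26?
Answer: -438801384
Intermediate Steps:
V(T) = 26 + T
(V(-154) + 11771)*(-29631 + (-13089 - 1*(-5032))) = ((26 - 154) + 11771)*(-29631 + (-13089 - 1*(-5032))) = (-128 + 11771)*(-29631 + (-13089 + 5032)) = 11643*(-29631 - 8057) = 11643*(-37688) = -438801384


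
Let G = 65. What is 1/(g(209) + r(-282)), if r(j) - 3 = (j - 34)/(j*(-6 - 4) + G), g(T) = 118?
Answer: 2885/348769 ≈ 0.0082719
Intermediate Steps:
r(j) = 3 + (-34 + j)/(65 - 10*j) (r(j) = 3 + (j - 34)/(j*(-6 - 4) + 65) = 3 + (-34 + j)/(j*(-10) + 65) = 3 + (-34 + j)/(-10*j + 65) = 3 + (-34 + j)/(65 - 10*j))
1/(g(209) + r(-282)) = 1/(118 + (-161 + 29*(-282))/(5*(-13 + 2*(-282)))) = 1/(118 + (-161 - 8178)/(5*(-13 - 564))) = 1/(118 + (⅕)*(-8339)/(-577)) = 1/(118 + (⅕)*(-1/577)*(-8339)) = 1/(118 + 8339/2885) = 1/(348769/2885) = 2885/348769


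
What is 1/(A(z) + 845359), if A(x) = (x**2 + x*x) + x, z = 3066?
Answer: 1/19649137 ≈ 5.0893e-8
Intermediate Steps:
A(x) = x + 2*x**2 (A(x) = (x**2 + x**2) + x = 2*x**2 + x = x + 2*x**2)
1/(A(z) + 845359) = 1/(3066*(1 + 2*3066) + 845359) = 1/(3066*(1 + 6132) + 845359) = 1/(3066*6133 + 845359) = 1/(18803778 + 845359) = 1/19649137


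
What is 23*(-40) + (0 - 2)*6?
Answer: -932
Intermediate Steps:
23*(-40) + (0 - 2)*6 = -920 - 2*6 = -920 - 12 = -932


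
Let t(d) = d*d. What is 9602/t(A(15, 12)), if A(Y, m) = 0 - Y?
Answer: 9602/225 ≈ 42.676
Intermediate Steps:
A(Y, m) = -Y
t(d) = d²
9602/t(A(15, 12)) = 9602/((-1*15)²) = 9602/((-15)²) = 9602/225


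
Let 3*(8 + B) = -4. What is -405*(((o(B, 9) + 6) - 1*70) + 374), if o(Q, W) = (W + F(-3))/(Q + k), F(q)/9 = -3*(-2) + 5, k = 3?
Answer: -2254230/19 ≈ -1.1864e+5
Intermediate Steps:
B = -28/3 (B = -8 + (⅓)*(-4) = -8 - 4/3 = -28/3 ≈ -9.3333)
F(q) = 99 (F(q) = 9*(-3*(-2) + 5) = 9*(6 + 5) = 9*11 = 99)
o(Q, W) = (99 + W)/(3 + Q) (o(Q, W) = (W + 99)/(Q + 3) = (99 + W)/(3 + Q))
-405*(((o(B, 9) + 6) - 1*70) + 374) = -405*((((99 + 9)/(3 - 28/3) + 6) - 1*70) + 374) = -405*(((108/(-19/3) + 6) - 70) + 374) = -405*(((-3/19*108 + 6) - 70) + 374) = -405*(((-324/19 + 6) - 70) + 374) = -405*((-210/19 - 70) + 374) = -405*(-1540/19 + 374) = -405*5566/19 = -2254230/19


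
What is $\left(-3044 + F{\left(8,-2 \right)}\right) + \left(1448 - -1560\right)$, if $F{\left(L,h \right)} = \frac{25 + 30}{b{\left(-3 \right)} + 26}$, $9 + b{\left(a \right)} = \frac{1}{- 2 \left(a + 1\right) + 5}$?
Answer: $- \frac{459}{14} \approx -32.786$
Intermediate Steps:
$b{\left(a \right)} = -9 + \frac{1}{3 - 2 a}$ ($b{\left(a \right)} = -9 + \frac{1}{- 2 \left(a + 1\right) + 5} = -9 + \frac{1}{- 2 \left(1 + a\right) + 5} = -9 + \frac{1}{\left(-2 - 2 a\right) + 5} = -9 + \frac{1}{3 - 2 a}$)
$F{\left(L,h \right)} = \frac{45}{14}$ ($F{\left(L,h \right)} = \frac{25 + 30}{\frac{2 \left(13 - -27\right)}{-3 + 2 \left(-3\right)} + 26} = \frac{55}{\frac{2 \left(13 + 27\right)}{-3 - 6} + 26} = \frac{55}{2 \frac{1}{-9} \cdot 40 + 26} = \frac{55}{2 \left(- \frac{1}{9}\right) 40 + 26} = \frac{55}{- \frac{80}{9} + 26} = \frac{55}{\frac{154}{9}} = 55 \cdot \frac{9}{154} = \frac{45}{14}$)
$\left(-3044 + F{\left(8,-2 \right)}\right) + \left(1448 - -1560\right) = \left(-3044 + \frac{45}{14}\right) + \left(1448 - -1560\right) = - \frac{42571}{14} + \left(1448 + 1560\right) = - \frac{42571}{14} + 3008 = - \frac{459}{14}$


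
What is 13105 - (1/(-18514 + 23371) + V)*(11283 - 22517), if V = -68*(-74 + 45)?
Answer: 107662959155/4857 ≈ 2.2167e+7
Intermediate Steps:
V = 1972 (V = -68*(-29) = 1972)
13105 - (1/(-18514 + 23371) + V)*(11283 - 22517) = 13105 - (1/(-18514 + 23371) + 1972)*(11283 - 22517) = 13105 - (1/4857 + 1972)*(-11234) = 13105 - 9578005*(-11234)/4857 = 13105 - 1*(-107599308170/4857) = 13105 + 107599308170/4857 = 107662959155/4857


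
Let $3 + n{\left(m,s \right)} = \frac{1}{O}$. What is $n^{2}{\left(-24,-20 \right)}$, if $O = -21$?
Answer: $\frac{4096}{441} \approx 9.288$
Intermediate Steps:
$n{\left(m,s \right)} = - \frac{64}{21}$ ($n{\left(m,s \right)} = -3 + \frac{1}{-21} = -3 - \frac{1}{21} = - \frac{64}{21}$)
$n^{2}{\left(-24,-20 \right)} = \left(- \frac{64}{21}\right)^{2} = \frac{4096}{441}$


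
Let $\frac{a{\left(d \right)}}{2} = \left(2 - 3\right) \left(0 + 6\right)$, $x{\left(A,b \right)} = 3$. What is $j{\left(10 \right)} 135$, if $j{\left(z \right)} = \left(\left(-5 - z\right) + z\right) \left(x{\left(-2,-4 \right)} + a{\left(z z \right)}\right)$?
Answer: $6075$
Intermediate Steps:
$a{\left(d \right)} = -12$ ($a{\left(d \right)} = 2 \left(2 - 3\right) \left(0 + 6\right) = 2 \left(\left(-1\right) 6\right) = 2 \left(-6\right) = -12$)
$j{\left(z \right)} = 45$ ($j{\left(z \right)} = \left(\left(-5 - z\right) + z\right) \left(3 - 12\right) = \left(-5\right) \left(-9\right) = 45$)
$j{\left(10 \right)} 135 = 45 \cdot 135 = 6075$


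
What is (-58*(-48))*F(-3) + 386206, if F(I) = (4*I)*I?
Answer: 486430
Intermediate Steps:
F(I) = 4*I**2
(-58*(-48))*F(-3) + 386206 = (-58*(-48))*(4*(-3)**2) + 386206 = 2784*(4*9) + 386206 = 2784*36 + 386206 = 100224 + 386206 = 486430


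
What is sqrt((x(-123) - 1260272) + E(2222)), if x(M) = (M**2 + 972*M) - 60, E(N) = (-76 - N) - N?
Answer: I*sqrt(1369279) ≈ 1170.2*I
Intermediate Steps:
E(N) = -76 - 2*N
x(M) = -60 + M**2 + 972*M
sqrt((x(-123) - 1260272) + E(2222)) = sqrt(((-60 + (-123)**2 + 972*(-123)) - 1260272) + (-76 - 2*2222)) = sqrt(((-60 + 15129 - 119556) - 1260272) + (-76 - 4444)) = sqrt((-104487 - 1260272) - 4520) = sqrt(-1364759 - 4520) = sqrt(-1369279) = I*sqrt(1369279)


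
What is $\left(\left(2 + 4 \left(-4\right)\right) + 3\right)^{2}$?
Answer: $121$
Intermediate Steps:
$\left(\left(2 + 4 \left(-4\right)\right) + 3\right)^{2} = \left(\left(2 - 16\right) + 3\right)^{2} = \left(-14 + 3\right)^{2} = \left(-11\right)^{2} = 121$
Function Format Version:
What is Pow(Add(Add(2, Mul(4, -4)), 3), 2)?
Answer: 121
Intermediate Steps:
Pow(Add(Add(2, Mul(4, -4)), 3), 2) = Pow(Add(Add(2, -16), 3), 2) = Pow(Add(-14, 3), 2) = Pow(-11, 2) = 121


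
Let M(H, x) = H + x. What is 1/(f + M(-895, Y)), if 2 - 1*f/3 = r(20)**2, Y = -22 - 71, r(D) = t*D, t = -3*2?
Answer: -1/44182 ≈ -2.2634e-5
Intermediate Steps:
t = -6
r(D) = -6*D
Y = -93
f = -43194 (f = 6 - 3*(-6*20)**2 = 6 - 3*(-120)**2 = 6 - 3*14400 = 6 - 43200 = -43194)
1/(f + M(-895, Y)) = 1/(-43194 + (-895 - 93)) = 1/(-43194 - 988) = 1/(-44182) = -1/44182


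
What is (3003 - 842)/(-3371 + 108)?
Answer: -2161/3263 ≈ -0.66227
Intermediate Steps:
(3003 - 842)/(-3371 + 108) = 2161/(-3263) = 2161*(-1/3263) = -2161/3263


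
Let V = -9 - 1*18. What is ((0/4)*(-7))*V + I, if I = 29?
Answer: 29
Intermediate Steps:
V = -27 (V = -9 - 18 = -27)
((0/4)*(-7))*V + I = ((0/4)*(-7))*(-27) + 29 = ((0*(¼))*(-7))*(-27) + 29 = (0*(-7))*(-27) + 29 = 0*(-27) + 29 = 0 + 29 = 29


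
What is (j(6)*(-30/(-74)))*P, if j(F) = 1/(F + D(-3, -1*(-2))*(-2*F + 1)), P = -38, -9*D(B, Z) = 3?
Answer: -1710/1073 ≈ -1.5937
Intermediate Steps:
D(B, Z) = -1/3 (D(B, Z) = -1/9*3 = -1/3)
j(F) = 1/(-1/3 + 5*F/3) (j(F) = 1/(F - (-2*F + 1)/3) = 1/(F - (1 - 2*F)/3) = 1/(F + (-1/3 + 2*F/3)) = 1/(-1/3 + 5*F/3))
(j(6)*(-30/(-74)))*P = ((3/(-1 + 5*6))*(-30/(-74)))*(-38) = ((3/(-1 + 30))*(-30*(-1/74)))*(-38) = ((3/29)*(15/37))*(-38) = (45/1073)*(-38) = -1710/1073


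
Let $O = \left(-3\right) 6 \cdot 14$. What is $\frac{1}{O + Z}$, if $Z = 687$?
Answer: $\frac{1}{435} \approx 0.0022989$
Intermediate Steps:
$O = -252$ ($O = \left(-18\right) 14 = -252$)
$\frac{1}{O + Z} = \frac{1}{-252 + 687} = \frac{1}{435}$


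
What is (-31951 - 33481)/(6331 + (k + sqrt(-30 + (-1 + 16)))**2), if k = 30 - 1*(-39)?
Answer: 65432*I/(-11077*I + 138*sqrt(15)) ≈ -5.8933 + 0.28435*I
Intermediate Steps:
k = 69 (k = 30 + 39 = 69)
(-31951 - 33481)/(6331 + (k + sqrt(-30 + (-1 + 16)))**2) = (-31951 - 33481)/(6331 + (69 + sqrt(-30 + (-1 + 16)))**2) = -65432/(6331 + (69 + sqrt(-30 + 15))**2) = -65432/(6331 + (69 + sqrt(-15))**2) = -65432/(6331 + (69 + I*sqrt(15))**2)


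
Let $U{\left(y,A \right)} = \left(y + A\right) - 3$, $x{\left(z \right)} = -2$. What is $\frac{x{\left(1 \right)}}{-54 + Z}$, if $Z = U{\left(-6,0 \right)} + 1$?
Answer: $\frac{1}{31} \approx 0.032258$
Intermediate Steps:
$U{\left(y,A \right)} = -3 + A + y$ ($U{\left(y,A \right)} = \left(A + y\right) - 3 = -3 + A + y$)
$Z = -8$ ($Z = \left(-3 + 0 - 6\right) + 1 = -9 + 1 = -8$)
$\frac{x{\left(1 \right)}}{-54 + Z} = - \frac{2}{-54 - 8} = - \frac{2}{-62} = \left(-2\right) \left(- \frac{1}{62}\right) = \frac{1}{31}$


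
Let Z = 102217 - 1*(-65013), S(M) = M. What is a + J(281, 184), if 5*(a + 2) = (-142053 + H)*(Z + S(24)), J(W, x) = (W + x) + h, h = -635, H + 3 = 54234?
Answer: -14688581648/5 ≈ -2.9377e+9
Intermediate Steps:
Z = 167230 (Z = 102217 + 65013 = 167230)
H = 54231 (H = -3 + 54234 = 54231)
J(W, x) = -635 + W + x (J(W, x) = (W + x) - 635 = -635 + W + x)
a = -14688580798/5 (a = -2 + ((-142053 + 54231)*(167230 + 24))/5 = -2 + (-87822*167254)/5 = -2 + (⅕)*(-14688580788) = -2 - 14688580788/5 = -14688580798/5 ≈ -2.9377e+9)
a + J(281, 184) = -14688580798/5 + (-635 + 281 + 184) = -14688580798/5 - 170 = -14688581648/5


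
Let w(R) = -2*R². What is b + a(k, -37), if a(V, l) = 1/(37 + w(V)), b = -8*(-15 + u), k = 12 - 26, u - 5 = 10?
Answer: -1/355 ≈ -0.0028169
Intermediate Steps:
u = 15 (u = 5 + 10 = 15)
k = -14
b = 0 (b = -8*(-15 + 15) = -8*0 = 0)
a(V, l) = 1/(37 - 2*V²)
b + a(k, -37) = 0 - 1/(-37 + 2*(-14)²) = 0 - 1/(-37 + 2*196) = 0 - 1/(-37 + 392) = 0 - 1/355 = -1/355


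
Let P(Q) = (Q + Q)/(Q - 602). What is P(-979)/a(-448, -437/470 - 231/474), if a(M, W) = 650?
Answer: 979/513825 ≈ 0.0019053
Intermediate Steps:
P(Q) = 2*Q/(-602 + Q) (P(Q) = (2*Q)/(-602 + Q) = 2*Q/(-602 + Q))
P(-979)/a(-448, -437/470 - 231/474) = (2*(-979)/(-602 - 979))/650 = (2*(-979)/(-1581))*(1/650) = (2*(-979)*(-1/1581))*(1/650) = (1958/1581)*(1/650) = 979/513825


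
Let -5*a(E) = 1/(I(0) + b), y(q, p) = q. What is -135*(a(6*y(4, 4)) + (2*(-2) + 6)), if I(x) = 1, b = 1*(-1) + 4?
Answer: -1053/4 ≈ -263.25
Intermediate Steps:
b = 3 (b = -1 + 4 = 3)
a(E) = -1/20 (a(E) = -1/(5*(1 + 3)) = -1/5/4 = -1/5*1/4 = -1/20)
-135*(a(6*y(4, 4)) + (2*(-2) + 6)) = -135*(-1/20 + (2*(-2) + 6)) = -135*(-1/20 + (-4 + 6)) = -135*(-1/20 + 2) = -135*39/20 = -1053/4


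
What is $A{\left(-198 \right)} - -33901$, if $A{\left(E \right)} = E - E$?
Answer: $33901$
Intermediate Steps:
$A{\left(E \right)} = 0$
$A{\left(-198 \right)} - -33901 = 0 - -33901 = 0 + 33901 = 33901$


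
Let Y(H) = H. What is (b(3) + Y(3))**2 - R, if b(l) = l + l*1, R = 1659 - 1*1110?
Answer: -468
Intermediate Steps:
R = 549 (R = 1659 - 1110 = 549)
b(l) = 2*l (b(l) = l + l = 2*l)
(b(3) + Y(3))**2 - R = (2*3 + 3)**2 - 1*549 = (6 + 3)**2 - 549 = 9**2 - 549 = 81 - 549 = -468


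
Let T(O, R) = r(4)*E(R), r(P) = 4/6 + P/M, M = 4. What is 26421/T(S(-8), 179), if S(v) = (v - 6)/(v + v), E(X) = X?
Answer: 79263/895 ≈ 88.562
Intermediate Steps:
S(v) = (-6 + v)/(2*v) (S(v) = (-6 + v)/((2*v)) = (-6 + v)*(1/(2*v)) = (-6 + v)/(2*v))
r(P) = ⅔ + P/4 (r(P) = 4/6 + P/4 = 4*(⅙) + P*(¼) = ⅔ + P/4)
T(O, R) = 5*R/3 (T(O, R) = (⅔ + (¼)*4)*R = (⅔ + 1)*R = 5*R/3)
26421/T(S(-8), 179) = 26421/(((5/3)*179)) = 26421/(895/3) = 26421*(3/895) = 79263/895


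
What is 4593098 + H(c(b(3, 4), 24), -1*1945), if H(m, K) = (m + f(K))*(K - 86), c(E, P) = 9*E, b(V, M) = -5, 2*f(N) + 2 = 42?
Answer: 4643873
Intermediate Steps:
f(N) = 20 (f(N) = -1 + (1/2)*42 = -1 + 21 = 20)
H(m, K) = (-86 + K)*(20 + m) (H(m, K) = (m + 20)*(K - 86) = (20 + m)*(-86 + K) = (-86 + K)*(20 + m))
4593098 + H(c(b(3, 4), 24), -1*1945) = 4593098 + (-1720 - 774*(-5) + 20*(-1*1945) + (-1*1945)*(9*(-5))) = 4593098 + (-1720 - 86*(-45) + 20*(-1945) - 1945*(-45)) = 4593098 + (-1720 + 3870 - 38900 + 87525) = 4593098 + 50775 = 4643873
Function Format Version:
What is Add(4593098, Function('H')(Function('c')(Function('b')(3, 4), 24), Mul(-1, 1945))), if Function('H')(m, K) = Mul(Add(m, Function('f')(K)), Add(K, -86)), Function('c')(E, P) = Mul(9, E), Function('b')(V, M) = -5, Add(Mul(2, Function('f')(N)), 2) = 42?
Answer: 4643873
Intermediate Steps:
Function('f')(N) = 20 (Function('f')(N) = Add(-1, Mul(Rational(1, 2), 42)) = Add(-1, 21) = 20)
Function('H')(m, K) = Mul(Add(-86, K), Add(20, m)) (Function('H')(m, K) = Mul(Add(m, 20), Add(K, -86)) = Mul(Add(20, m), Add(-86, K)) = Mul(Add(-86, K), Add(20, m)))
Add(4593098, Function('H')(Function('c')(Function('b')(3, 4), 24), Mul(-1, 1945))) = Add(4593098, Add(-1720, Mul(-86, Mul(9, -5)), Mul(20, Mul(-1, 1945)), Mul(Mul(-1, 1945), Mul(9, -5)))) = Add(4593098, Add(-1720, Mul(-86, -45), Mul(20, -1945), Mul(-1945, -45))) = Add(4593098, Add(-1720, 3870, -38900, 87525)) = Add(4593098, 50775) = 4643873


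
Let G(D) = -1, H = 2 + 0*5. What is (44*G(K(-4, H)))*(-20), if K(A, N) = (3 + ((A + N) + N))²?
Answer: 880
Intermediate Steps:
H = 2 (H = 2 + 0 = 2)
K(A, N) = (3 + A + 2*N)² (K(A, N) = (3 + (A + 2*N))² = (3 + A + 2*N)²)
(44*G(K(-4, H)))*(-20) = (44*(-1))*(-20) = -44*(-20) = 880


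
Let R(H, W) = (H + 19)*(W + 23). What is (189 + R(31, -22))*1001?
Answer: 239239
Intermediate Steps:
R(H, W) = (19 + H)*(23 + W)
(189 + R(31, -22))*1001 = (189 + (437 + 19*(-22) + 23*31 + 31*(-22)))*1001 = (189 + (437 - 418 + 713 - 682))*1001 = (189 + 50)*1001 = 239*1001 = 239239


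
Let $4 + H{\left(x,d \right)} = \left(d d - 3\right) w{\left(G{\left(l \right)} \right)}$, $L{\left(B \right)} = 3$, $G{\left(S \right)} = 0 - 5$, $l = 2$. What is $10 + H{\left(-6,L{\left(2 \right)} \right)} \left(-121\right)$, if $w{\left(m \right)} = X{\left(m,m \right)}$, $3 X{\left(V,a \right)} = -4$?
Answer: $1462$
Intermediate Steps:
$X{\left(V,a \right)} = - \frac{4}{3}$ ($X{\left(V,a \right)} = \frac{1}{3} \left(-4\right) = - \frac{4}{3}$)
$G{\left(S \right)} = -5$
$w{\left(m \right)} = - \frac{4}{3}$
$H{\left(x,d \right)} = - \frac{4 d^{2}}{3}$ ($H{\left(x,d \right)} = -4 + \left(d d - 3\right) \left(- \frac{4}{3}\right) = -4 + \left(d^{2} - 3\right) \left(- \frac{4}{3}\right) = -4 + \left(-3 + d^{2}\right) \left(- \frac{4}{3}\right) = -4 - \left(-4 + \frac{4 d^{2}}{3}\right) = - \frac{4 d^{2}}{3}$)
$10 + H{\left(-6,L{\left(2 \right)} \right)} \left(-121\right) = 10 + - \frac{4 \cdot 3^{2}}{3} \left(-121\right) = 10 + \left(- \frac{4}{3}\right) 9 \left(-121\right) = 10 - -1452 = 10 + 1452 = 1462$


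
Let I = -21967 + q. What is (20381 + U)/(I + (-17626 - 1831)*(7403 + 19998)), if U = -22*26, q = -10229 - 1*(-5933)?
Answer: -19809/533167520 ≈ -3.7153e-5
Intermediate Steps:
q = -4296 (q = -10229 + 5933 = -4296)
U = -572
I = -26263 (I = -21967 - 4296 = -26263)
(20381 + U)/(I + (-17626 - 1831)*(7403 + 19998)) = (20381 - 572)/(-26263 + (-17626 - 1831)*(7403 + 19998)) = 19809/(-26263 - 19457*27401) = 19809/(-26263 - 533141257) = 19809/(-533167520) = 19809*(-1/533167520) = -19809/533167520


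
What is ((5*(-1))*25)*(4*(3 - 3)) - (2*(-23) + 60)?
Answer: -14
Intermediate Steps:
((5*(-1))*25)*(4*(3 - 3)) - (2*(-23) + 60) = (-5*25)*(4*0) - (-46 + 60) = -125*0 - 1*14 = 0 - 14 = -14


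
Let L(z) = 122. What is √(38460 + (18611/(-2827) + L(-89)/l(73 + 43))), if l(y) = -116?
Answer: 15*√4594604586506/163966 ≈ 196.09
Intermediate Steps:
√(38460 + (18611/(-2827) + L(-89)/l(73 + 43))) = √(38460 + (18611/(-2827) + 122/(-116))) = √(38460 + (18611*(-1/2827) + 122*(-1/116))) = √(38460 + (-18611/2827 - 61/58)) = √(38460 - 1251885/163966) = √(6304880475/163966) = 15*√4594604586506/163966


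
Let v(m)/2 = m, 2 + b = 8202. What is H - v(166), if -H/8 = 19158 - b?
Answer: -87996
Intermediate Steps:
b = 8200 (b = -2 + 8202 = 8200)
v(m) = 2*m
H = -87664 (H = -8*(19158 - 1*8200) = -8*(19158 - 8200) = -8*10958 = -87664)
H - v(166) = -87664 - 2*166 = -87664 - 1*332 = -87664 - 332 = -87996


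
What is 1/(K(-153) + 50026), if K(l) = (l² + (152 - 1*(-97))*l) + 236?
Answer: 1/35574 ≈ 2.8110e-5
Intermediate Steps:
K(l) = 236 + l² + 249*l (K(l) = (l² + (152 + 97)*l) + 236 = (l² + 249*l) + 236 = 236 + l² + 249*l)
1/(K(-153) + 50026) = 1/((236 + (-153)² + 249*(-153)) + 50026) = 1/((236 + 23409 - 38097) + 50026) = 1/(-14452 + 50026) = 1/35574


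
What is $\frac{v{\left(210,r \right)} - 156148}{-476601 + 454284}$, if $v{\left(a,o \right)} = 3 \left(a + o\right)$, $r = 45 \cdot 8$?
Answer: $\frac{154438}{22317} \approx 6.9202$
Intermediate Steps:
$r = 360$
$v{\left(a,o \right)} = 3 a + 3 o$
$\frac{v{\left(210,r \right)} - 156148}{-476601 + 454284} = \frac{\left(3 \cdot 210 + 3 \cdot 360\right) - 156148}{-476601 + 454284} = \frac{\left(630 + 1080\right) - 156148}{-22317} = \left(1710 - 156148\right) \left(- \frac{1}{22317}\right) = \left(-154438\right) \left(- \frac{1}{22317}\right) = \frac{154438}{22317}$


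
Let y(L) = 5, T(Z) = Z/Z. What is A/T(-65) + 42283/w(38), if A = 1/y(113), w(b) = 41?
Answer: 211456/205 ≈ 1031.5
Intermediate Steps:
T(Z) = 1
A = ⅕ (A = 1/5 = ⅕ ≈ 0.20000)
A/T(-65) + 42283/w(38) = (⅕)/1 + 42283/41 = (⅕)*1 + 42283*(1/41) = ⅕ + 42283/41 = 211456/205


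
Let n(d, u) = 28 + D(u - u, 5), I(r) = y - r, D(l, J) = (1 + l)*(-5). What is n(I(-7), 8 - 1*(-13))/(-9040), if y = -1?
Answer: -23/9040 ≈ -0.0025442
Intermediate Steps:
D(l, J) = -5 - 5*l
I(r) = -1 - r
n(d, u) = 23 (n(d, u) = 28 + (-5 - 5*(u - u)) = 28 + (-5 - 5*0) = 28 + (-5 + 0) = 28 - 5 = 23)
n(I(-7), 8 - 1*(-13))/(-9040) = 23/(-9040) = 23*(-1/9040) = -23/9040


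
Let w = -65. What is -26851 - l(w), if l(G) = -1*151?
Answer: -26700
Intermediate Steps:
l(G) = -151
-26851 - l(w) = -26851 - 1*(-151) = -26851 + 151 = -26700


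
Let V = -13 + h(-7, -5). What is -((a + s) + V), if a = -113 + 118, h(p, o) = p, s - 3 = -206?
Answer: 218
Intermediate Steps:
s = -203 (s = 3 - 206 = -203)
a = 5
V = -20 (V = -13 - 7 = -20)
-((a + s) + V) = -((5 - 203) - 20) = -(-198 - 20) = -1*(-218) = 218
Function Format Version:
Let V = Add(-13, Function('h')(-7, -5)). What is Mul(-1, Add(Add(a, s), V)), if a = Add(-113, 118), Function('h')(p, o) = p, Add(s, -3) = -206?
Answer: 218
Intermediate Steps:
s = -203 (s = Add(3, -206) = -203)
a = 5
V = -20 (V = Add(-13, -7) = -20)
Mul(-1, Add(Add(a, s), V)) = Mul(-1, Add(Add(5, -203), -20)) = Mul(-1, Add(-198, -20)) = Mul(-1, -218) = 218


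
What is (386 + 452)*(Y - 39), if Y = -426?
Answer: -389670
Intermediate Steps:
(386 + 452)*(Y - 39) = (386 + 452)*(-426 - 39) = 838*(-465) = -389670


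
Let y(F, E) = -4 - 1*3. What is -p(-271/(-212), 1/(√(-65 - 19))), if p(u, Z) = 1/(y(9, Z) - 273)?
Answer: 1/280 ≈ 0.0035714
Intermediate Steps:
y(F, E) = -7 (y(F, E) = -4 - 3 = -7)
p(u, Z) = -1/280 (p(u, Z) = 1/(-7 - 273) = 1/(-280) = -1/280)
-p(-271/(-212), 1/(√(-65 - 19))) = -1*(-1/280) = 1/280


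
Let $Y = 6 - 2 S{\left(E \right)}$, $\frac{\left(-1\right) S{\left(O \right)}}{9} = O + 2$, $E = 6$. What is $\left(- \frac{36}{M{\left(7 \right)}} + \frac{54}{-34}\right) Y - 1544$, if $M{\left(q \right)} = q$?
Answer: $- \frac{303886}{119} \approx -2553.7$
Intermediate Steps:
$S{\left(O \right)} = -18 - 9 O$ ($S{\left(O \right)} = - 9 \left(O + 2\right) = - 9 \left(2 + O\right) = -18 - 9 O$)
$Y = 150$ ($Y = 6 - 2 \left(-18 - 54\right) = 6 - -144 = 6 + 144 = 150$)
$\left(- \frac{36}{M{\left(7 \right)}} + \frac{54}{-34}\right) Y - 1544 = \left(- \frac{36}{7} + \frac{54}{-34}\right) 150 - 1544 = \left(\left(-36\right) \frac{1}{7} + 54 \left(- \frac{1}{34}\right)\right) 150 - 1544 = \left(- \frac{36}{7} - \frac{27}{17}\right) 150 - 1544 = \left(- \frac{801}{119}\right) 150 - 1544 = - \frac{120150}{119} - 1544 = - \frac{303886}{119}$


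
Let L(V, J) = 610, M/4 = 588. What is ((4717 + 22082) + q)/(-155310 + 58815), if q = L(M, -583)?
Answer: -27409/96495 ≈ -0.28405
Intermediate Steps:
M = 2352 (M = 4*588 = 2352)
q = 610
((4717 + 22082) + q)/(-155310 + 58815) = ((4717 + 22082) + 610)/(-155310 + 58815) = (26799 + 610)/(-96495) = 27409*(-1/96495) = -27409/96495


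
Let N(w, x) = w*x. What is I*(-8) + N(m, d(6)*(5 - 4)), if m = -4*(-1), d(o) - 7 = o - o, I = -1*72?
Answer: 604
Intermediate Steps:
I = -72
d(o) = 7 (d(o) = 7 + (o - o) = 7 + 0 = 7)
m = 4
I*(-8) + N(m, d(6)*(5 - 4)) = -72*(-8) + 4*(7*(5 - 4)) = 576 + 4*(7*1) = 576 + 4*7 = 576 + 28 = 604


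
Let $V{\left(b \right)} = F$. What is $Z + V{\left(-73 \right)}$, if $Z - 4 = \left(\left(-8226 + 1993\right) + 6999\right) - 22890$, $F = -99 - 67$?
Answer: $-22286$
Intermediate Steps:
$F = -166$ ($F = -99 - 67 = -166$)
$V{\left(b \right)} = -166$
$Z = -22120$ ($Z = 4 + \left(\left(\left(-8226 + 1993\right) + 6999\right) - 22890\right) = 4 + \left(\left(-6233 + 6999\right) - 22890\right) = 4 + \left(766 - 22890\right) = 4 - 22124 = -22120$)
$Z + V{\left(-73 \right)} = -22120 - 166 = -22286$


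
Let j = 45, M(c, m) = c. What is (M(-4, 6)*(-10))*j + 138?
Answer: 1938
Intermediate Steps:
(M(-4, 6)*(-10))*j + 138 = -4*(-10)*45 + 138 = 40*45 + 138 = 1800 + 138 = 1938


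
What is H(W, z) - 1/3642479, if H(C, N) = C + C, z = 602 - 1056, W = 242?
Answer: 1762959835/3642479 ≈ 484.00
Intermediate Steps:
z = -454
H(C, N) = 2*C
H(W, z) - 1/3642479 = 2*242 - 1/3642479 = 484 - 1*1/3642479 = 484 - 1/3642479 = 1762959835/3642479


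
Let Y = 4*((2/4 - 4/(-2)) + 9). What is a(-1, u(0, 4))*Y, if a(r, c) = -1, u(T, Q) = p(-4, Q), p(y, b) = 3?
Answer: -46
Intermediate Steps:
u(T, Q) = 3
Y = 46 (Y = 4*((2*(¼) - 4*(-½)) + 9) = 4*((½ + 2) + 9) = 4*(5/2 + 9) = 4*(23/2) = 46)
a(-1, u(0, 4))*Y = -1*46 = -46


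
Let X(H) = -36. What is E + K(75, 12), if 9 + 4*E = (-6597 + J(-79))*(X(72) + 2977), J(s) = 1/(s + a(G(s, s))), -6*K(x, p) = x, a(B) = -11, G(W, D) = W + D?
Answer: -1746168181/360 ≈ -4.8505e+6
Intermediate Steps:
G(W, D) = D + W
K(x, p) = -x/6
J(s) = 1/(-11 + s) (J(s) = 1/(s - 11) = 1/(-11 + s))
E = -1746163681/360 (E = -9/4 + ((-6597 + 1/(-11 - 79))*(-36 + 2977))/4 = -9/4 + ((-6597 + 1/(-90))*2941)/4 = -9/4 + ((-6597 - 1/90)*2941)/4 = -9/4 + (-593731/90*2941)/4 = -9/4 + (¼)*(-1746162871/90) = -9/4 - 1746162871/360 = -1746163681/360 ≈ -4.8505e+6)
E + K(75, 12) = -1746163681/360 - ⅙*75 = -1746163681/360 - 25/2 = -1746168181/360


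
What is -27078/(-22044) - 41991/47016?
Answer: 9651379/28789464 ≈ 0.33524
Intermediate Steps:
-27078/(-22044) - 41991/47016 = -27078*(-1/22044) - 41991*1/47016 = 4513/3674 - 13997/15672 = 9651379/28789464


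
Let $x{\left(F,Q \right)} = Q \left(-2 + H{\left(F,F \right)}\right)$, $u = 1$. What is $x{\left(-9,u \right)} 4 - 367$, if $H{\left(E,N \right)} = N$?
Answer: $-411$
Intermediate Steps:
$x{\left(F,Q \right)} = Q \left(-2 + F\right)$
$x{\left(-9,u \right)} 4 - 367 = 1 \left(-2 - 9\right) 4 - 367 = 1 \left(-11\right) 4 - 367 = \left(-11\right) 4 - 367 = -44 - 367 = -411$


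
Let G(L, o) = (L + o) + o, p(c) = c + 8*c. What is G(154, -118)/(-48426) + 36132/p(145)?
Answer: 97213069/3510885 ≈ 27.689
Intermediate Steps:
p(c) = 9*c
G(L, o) = L + 2*o
G(154, -118)/(-48426) + 36132/p(145) = (154 + 2*(-118))/(-48426) + 36132/((9*145)) = (154 - 236)*(-1/48426) + 36132/1305 = -82*(-1/48426) + 36132*(1/1305) = 41/24213 + 12044/435 = 97213069/3510885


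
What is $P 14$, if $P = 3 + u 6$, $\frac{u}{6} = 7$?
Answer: $3570$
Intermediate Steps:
$u = 42$ ($u = 6 \cdot 7 = 42$)
$P = 255$ ($P = 3 + 42 \cdot 6 = 3 + 252 = 255$)
$P 14 = 255 \cdot 14 = 3570$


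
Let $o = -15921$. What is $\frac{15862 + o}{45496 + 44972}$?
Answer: $- \frac{59}{90468} \approx -0.00065216$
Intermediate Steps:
$\frac{15862 + o}{45496 + 44972} = \frac{15862 - 15921}{45496 + 44972} = - \frac{59}{90468}$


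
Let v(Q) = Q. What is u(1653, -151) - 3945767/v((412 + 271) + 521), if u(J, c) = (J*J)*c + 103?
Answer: -70966672513/172 ≈ -4.1260e+8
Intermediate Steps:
u(J, c) = 103 + c*J² (u(J, c) = J²*c + 103 = c*J² + 103 = 103 + c*J²)
u(1653, -151) - 3945767/v((412 + 271) + 521) = (103 - 151*1653²) - 3945767/((412 + 271) + 521) = (103 - 151*2732409) - 3945767/(683 + 521) = (103 - 412593759) - 3945767/1204 = -412593656 - 3945767/1204 = -412593656 - 1*563681/172 = -412593656 - 563681/172 = -70966672513/172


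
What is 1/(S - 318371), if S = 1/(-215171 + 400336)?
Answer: -185165/58951166214 ≈ -3.1410e-6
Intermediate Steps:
S = 1/185165 ≈ 5.4006e-6
1/(S - 318371) = 1/(1/185165 - 318371) = 1/(-58951166214/185165) = -185165/58951166214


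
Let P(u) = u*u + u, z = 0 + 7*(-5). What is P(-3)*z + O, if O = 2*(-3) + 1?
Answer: -215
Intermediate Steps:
z = -35 (z = 0 - 35 = -35)
P(u) = u + u**2 (P(u) = u**2 + u = u + u**2)
O = -5 (O = -6 + 1 = -5)
P(-3)*z + O = -3*(1 - 3)*(-35) - 5 = -3*(-2)*(-35) - 5 = 6*(-35) - 5 = -210 - 5 = -215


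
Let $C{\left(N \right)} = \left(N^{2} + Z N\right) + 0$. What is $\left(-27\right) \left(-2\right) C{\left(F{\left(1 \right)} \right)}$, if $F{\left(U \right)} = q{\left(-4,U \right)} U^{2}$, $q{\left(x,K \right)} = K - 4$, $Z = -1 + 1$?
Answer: $486$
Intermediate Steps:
$Z = 0$
$q{\left(x,K \right)} = -4 + K$ ($q{\left(x,K \right)} = K - 4 = -4 + K$)
$F{\left(U \right)} = U^{2} \left(-4 + U\right)$ ($F{\left(U \right)} = \left(-4 + U\right) U^{2} = U^{2} \left(-4 + U\right)$)
$C{\left(N \right)} = N^{2}$ ($C{\left(N \right)} = \left(N^{2} + 0 N\right) + 0 = \left(N^{2} + 0\right) + 0 = N^{2} + 0 = N^{2}$)
$\left(-27\right) \left(-2\right) C{\left(F{\left(1 \right)} \right)} = \left(-27\right) \left(-2\right) \left(1^{2} \left(-4 + 1\right)\right)^{2} = 54 \left(1 \left(-3\right)\right)^{2} = 54 \left(-3\right)^{2} = 54 \cdot 9 = 486$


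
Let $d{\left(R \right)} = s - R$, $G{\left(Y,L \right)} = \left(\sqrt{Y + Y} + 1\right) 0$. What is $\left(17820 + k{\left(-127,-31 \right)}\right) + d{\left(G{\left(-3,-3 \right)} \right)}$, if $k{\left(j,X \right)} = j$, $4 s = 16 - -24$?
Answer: $17703$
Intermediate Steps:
$s = 10$ ($s = \frac{16 - -24}{4} = \frac{16 + 24}{4} = \frac{1}{4} \cdot 40 = 10$)
$G{\left(Y,L \right)} = 0$ ($G{\left(Y,L \right)} = \left(\sqrt{2 Y} + 1\right) 0 = \left(\sqrt{2} \sqrt{Y} + 1\right) 0 = \left(1 + \sqrt{2} \sqrt{Y}\right) 0 = 0$)
$d{\left(R \right)} = 10 - R$
$\left(17820 + k{\left(-127,-31 \right)}\right) + d{\left(G{\left(-3,-3 \right)} \right)} = \left(17820 - 127\right) + \left(10 - 0\right) = 17693 + \left(10 + 0\right) = 17693 + 10 = 17703$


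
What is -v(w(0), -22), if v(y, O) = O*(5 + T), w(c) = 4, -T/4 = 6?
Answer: -418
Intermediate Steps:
T = -24 (T = -4*6 = -24)
v(y, O) = -19*O (v(y, O) = O*(5 - 24) = O*(-19) = -19*O)
-v(w(0), -22) = -(-19)*(-22) = -1*418 = -418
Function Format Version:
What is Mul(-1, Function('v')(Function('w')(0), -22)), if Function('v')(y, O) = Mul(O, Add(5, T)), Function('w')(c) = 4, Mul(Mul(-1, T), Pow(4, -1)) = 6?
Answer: -418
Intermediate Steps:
T = -24 (T = Mul(-4, 6) = -24)
Function('v')(y, O) = Mul(-19, O) (Function('v')(y, O) = Mul(O, Add(5, -24)) = Mul(O, -19) = Mul(-19, O))
Mul(-1, Function('v')(Function('w')(0), -22)) = Mul(-1, Mul(-19, -22)) = Mul(-1, 418) = -418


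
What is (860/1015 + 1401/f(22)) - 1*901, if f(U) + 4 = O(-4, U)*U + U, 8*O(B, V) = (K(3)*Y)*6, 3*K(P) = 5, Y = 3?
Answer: -12053375/13601 ≈ -886.21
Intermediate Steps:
K(P) = 5/3 (K(P) = (1/3)*5 = 5/3)
O(B, V) = 15/4 (O(B, V) = (((5/3)*3)*6)/8 = (5*6)/8 = (1/8)*30 = 15/4)
f(U) = -4 + 19*U/4 (f(U) = -4 + (15*U/4 + U) = -4 + 19*U/4)
(860/1015 + 1401/f(22)) - 1*901 = (860/1015 + 1401/(-4 + (19/4)*22)) - 1*901 = (860*(1/1015) + 1401/(-4 + 209/2)) - 901 = (172/203 + 1401/(201/2)) - 901 = (172/203 + 1401*(2/201)) - 901 = (172/203 + 934/67) - 901 = 201126/13601 - 901 = -12053375/13601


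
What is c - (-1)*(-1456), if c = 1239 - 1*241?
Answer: -458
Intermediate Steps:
c = 998 (c = 1239 - 241 = 998)
c - (-1)*(-1456) = 998 - (-1)*(-1456) = 998 - 1*1456 = 998 - 1456 = -458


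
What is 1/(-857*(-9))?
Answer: 1/7713 ≈ 0.00012965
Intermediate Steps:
1/(-857*(-9)) = 1/7713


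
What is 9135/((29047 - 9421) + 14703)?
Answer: 3045/11443 ≈ 0.26610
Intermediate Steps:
9135/((29047 - 9421) + 14703) = 9135/(19626 + 14703) = 9135/34329 = 9135*(1/34329) = 3045/11443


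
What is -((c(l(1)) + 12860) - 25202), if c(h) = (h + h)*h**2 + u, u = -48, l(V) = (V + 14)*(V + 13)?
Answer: -18509610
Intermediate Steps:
l(V) = (13 + V)*(14 + V) (l(V) = (14 + V)*(13 + V) = (13 + V)*(14 + V))
c(h) = -48 + 2*h**3 (c(h) = (h + h)*h**2 - 48 = (2*h)*h**2 - 48 = 2*h**3 - 48 = -48 + 2*h**3)
-((c(l(1)) + 12860) - 25202) = -(((-48 + 2*(182 + 1**2 + 27*1)**3) + 12860) - 25202) = -(((-48 + 2*(182 + 1 + 27)**3) + 12860) - 25202) = -(((-48 + 2*210**3) + 12860) - 25202) = -(((-48 + 2*9261000) + 12860) - 25202) = -(((-48 + 18522000) + 12860) - 25202) = -((18521952 + 12860) - 25202) = -(18534812 - 25202) = -1*18509610 = -18509610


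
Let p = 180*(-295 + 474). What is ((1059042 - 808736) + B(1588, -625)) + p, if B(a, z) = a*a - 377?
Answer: 2803893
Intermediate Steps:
B(a, z) = -377 + a² (B(a, z) = a² - 377 = -377 + a²)
p = 32220 (p = 180*179 = 32220)
((1059042 - 808736) + B(1588, -625)) + p = ((1059042 - 808736) + (-377 + 1588²)) + 32220 = (250306 + (-377 + 2521744)) + 32220 = (250306 + 2521367) + 32220 = 2771673 + 32220 = 2803893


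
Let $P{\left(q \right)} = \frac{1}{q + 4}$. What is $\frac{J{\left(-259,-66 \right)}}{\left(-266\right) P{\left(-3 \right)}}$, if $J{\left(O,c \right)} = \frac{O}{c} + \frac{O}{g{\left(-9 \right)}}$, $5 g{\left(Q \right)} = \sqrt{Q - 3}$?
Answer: $- \frac{37}{2508} - \frac{185 i \sqrt{3}}{228} \approx -0.014753 - 1.4054 i$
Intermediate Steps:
$P{\left(q \right)} = \frac{1}{4 + q}$
$g{\left(Q \right)} = \frac{\sqrt{-3 + Q}}{5}$ ($g{\left(Q \right)} = \frac{\sqrt{Q - 3}}{5} = \frac{\sqrt{-3 + Q}}{5}$)
$J{\left(O,c \right)} = \frac{O}{c} - \frac{5 i O \sqrt{3}}{6}$ ($J{\left(O,c \right)} = \frac{O}{c} + \frac{O}{\frac{1}{5} \sqrt{-3 - 9}} = \frac{O}{c} + \frac{O}{\frac{1}{5} \sqrt{-12}} = \frac{O}{c} + \frac{O}{\frac{1}{5} \cdot 2 i \sqrt{3}} = \frac{O}{c} + \frac{O}{\frac{2}{5} i \sqrt{3}} = \frac{O}{c} + O \left(- \frac{5 i \sqrt{3}}{6}\right) = \frac{O}{c} - \frac{5 i O \sqrt{3}}{6}$)
$\frac{J{\left(-259,-66 \right)}}{\left(-266\right) P{\left(-3 \right)}} = \frac{- \frac{259}{-66} - \frac{5}{6} i \left(-259\right) \sqrt{3}}{\left(-266\right) \frac{1}{4 - 3}} = \frac{\left(-259\right) \left(- \frac{1}{66}\right) + \frac{1295 i \sqrt{3}}{6}}{\left(-266\right) 1^{-1}} = \frac{\frac{259}{66} + \frac{1295 i \sqrt{3}}{6}}{\left(-266\right) 1} = \frac{\frac{259}{66} + \frac{1295 i \sqrt{3}}{6}}{-266} = \left(\frac{259}{66} + \frac{1295 i \sqrt{3}}{6}\right) \left(- \frac{1}{266}\right) = - \frac{37}{2508} - \frac{185 i \sqrt{3}}{228}$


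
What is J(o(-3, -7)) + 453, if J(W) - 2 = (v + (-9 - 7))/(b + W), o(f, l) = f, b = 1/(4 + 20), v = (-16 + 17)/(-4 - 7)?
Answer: 359603/781 ≈ 460.44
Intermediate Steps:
v = -1/11 (v = 1/(-11) = 1*(-1/11) = -1/11 ≈ -0.090909)
b = 1/24 ≈ 0.041667
J(W) = 2 - 177/(11*(1/24 + W)) (J(W) = 2 + (-1/11 + (-9 - 7))/(1/24 + W) = 2 + (-1/11 - 16)/(1/24 + W) = 2 - 177/(11*(1/24 + W)))
J(o(-3, -7)) + 453 = 2*(-2113 + 264*(-3))/(11*(1 + 24*(-3))) + 453 = 2*(-2113 - 792)/(11*(1 - 72)) + 453 = (2/11)*(-2905)/(-71) + 453 = (2/11)*(-1/71)*(-2905) + 453 = 5810/781 + 453 = 359603/781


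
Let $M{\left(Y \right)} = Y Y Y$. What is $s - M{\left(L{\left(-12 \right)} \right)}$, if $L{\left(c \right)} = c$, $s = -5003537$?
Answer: $-5001809$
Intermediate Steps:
$M{\left(Y \right)} = Y^{3}$ ($M{\left(Y \right)} = Y^{2} Y = Y^{3}$)
$s - M{\left(L{\left(-12 \right)} \right)} = -5003537 - \left(-12\right)^{3} = -5003537 - -1728 = -5003537 + 1728 = -5001809$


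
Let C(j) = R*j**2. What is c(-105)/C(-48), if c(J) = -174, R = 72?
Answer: -29/27648 ≈ -0.0010489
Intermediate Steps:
C(j) = 72*j**2
c(-105)/C(-48) = -174/(72*(-48)**2) = -174/(72*2304) = -174/165888 = -174*1/165888 = -29/27648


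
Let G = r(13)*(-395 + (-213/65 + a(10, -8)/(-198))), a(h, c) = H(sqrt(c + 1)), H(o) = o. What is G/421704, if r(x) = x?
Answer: -3236/263565 - 13*I*sqrt(7)/83497392 ≈ -0.012278 - 4.1193e-7*I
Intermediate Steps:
a(h, c) = sqrt(1 + c) (a(h, c) = sqrt(c + 1) = sqrt(1 + c))
G = -25888/5 - 13*I*sqrt(7)/198 (G = 13*(-395 + (-213/65 + sqrt(1 - 8)/(-198))) = 13*(-395 + (-213*1/65 + sqrt(-7)*(-1/198))) = 13*(-395 + (-213/65 + (I*sqrt(7))*(-1/198))) = 13*(-395 + (-213/65 - I*sqrt(7)/198)) = 13*(-25888/65 - I*sqrt(7)/198) = -25888/5 - 13*I*sqrt(7)/198 ≈ -5177.6 - 0.17371*I)
G/421704 = (-25888/5 - 13*I*sqrt(7)/198)/421704 = (-25888/5 - 13*I*sqrt(7)/198)*(1/421704) = -3236/263565 - 13*I*sqrt(7)/83497392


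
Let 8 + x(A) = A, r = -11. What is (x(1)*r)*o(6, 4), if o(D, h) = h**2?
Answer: 1232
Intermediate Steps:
x(A) = -8 + A
(x(1)*r)*o(6, 4) = ((-8 + 1)*(-11))*4**2 = -7*(-11)*16 = 77*16 = 1232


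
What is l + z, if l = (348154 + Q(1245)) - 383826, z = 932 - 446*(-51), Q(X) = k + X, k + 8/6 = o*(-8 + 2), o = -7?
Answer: -32125/3 ≈ -10708.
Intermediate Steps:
k = 122/3 (k = -4/3 - 7*(-8 + 2) = -4/3 - 7*(-6) = -4/3 + 42 = 122/3 ≈ 40.667)
Q(X) = 122/3 + X
z = 23678 (z = 932 + 22746 = 23678)
l = -103159/3 (l = (348154 + (122/3 + 1245)) - 383826 = (348154 + 3857/3) - 383826 = 1048319/3 - 383826 = -103159/3 ≈ -34386.)
l + z = -103159/3 + 23678 = -32125/3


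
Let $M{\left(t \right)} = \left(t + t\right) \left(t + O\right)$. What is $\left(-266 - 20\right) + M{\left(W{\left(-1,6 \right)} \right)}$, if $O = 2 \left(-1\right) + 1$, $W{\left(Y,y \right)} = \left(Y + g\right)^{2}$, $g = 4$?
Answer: $-142$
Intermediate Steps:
$W{\left(Y,y \right)} = \left(4 + Y\right)^{2}$ ($W{\left(Y,y \right)} = \left(Y + 4\right)^{2} = \left(4 + Y\right)^{2}$)
$O = -1$ ($O = -2 + 1 = -1$)
$M{\left(t \right)} = 2 t \left(-1 + t\right)$ ($M{\left(t \right)} = \left(t + t\right) \left(t - 1\right) = 2 t \left(-1 + t\right)$)
$\left(-266 - 20\right) + M{\left(W{\left(-1,6 \right)} \right)} = \left(-266 - 20\right) + 2 \left(4 - 1\right)^{2} \left(-1 + \left(4 - 1\right)^{2}\right) = -286 + 2 \cdot 3^{2} \left(-1 + 3^{2}\right) = -286 + 2 \cdot 9 \left(-1 + 9\right) = -286 + 2 \cdot 9 \cdot 8 = -286 + 144 = -142$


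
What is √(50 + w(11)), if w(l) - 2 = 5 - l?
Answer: √46 ≈ 6.7823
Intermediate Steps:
w(l) = 7 - l (w(l) = 2 + (5 - l) = 7 - l)
√(50 + w(11)) = √(50 + (7 - 1*11)) = √(50 + (7 - 11)) = √(50 - 4) = √46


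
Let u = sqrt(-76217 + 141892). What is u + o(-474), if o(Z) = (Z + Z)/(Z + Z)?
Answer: 1 + 5*sqrt(2627) ≈ 257.27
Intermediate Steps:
o(Z) = 1 (o(Z) = (2*Z)/((2*Z)) = (2*Z)*(1/(2*Z)) = 1)
u = 5*sqrt(2627) (u = sqrt(65675) = 5*sqrt(2627) ≈ 256.27)
u + o(-474) = 5*sqrt(2627) + 1 = 1 + 5*sqrt(2627)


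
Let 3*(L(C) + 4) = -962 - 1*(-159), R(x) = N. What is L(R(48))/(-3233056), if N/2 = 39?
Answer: 815/9699168 ≈ 8.4028e-5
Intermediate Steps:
N = 78 (N = 2*39 = 78)
R(x) = 78
L(C) = -815/3 (L(C) = -4 + (-962 - 1*(-159))/3 = -4 + (-962 + 159)/3 = -4 + (1/3)*(-803) = -4 - 803/3 = -815/3)
L(R(48))/(-3233056) = -815/3/(-3233056) = -815/3*(-1/3233056) = 815/9699168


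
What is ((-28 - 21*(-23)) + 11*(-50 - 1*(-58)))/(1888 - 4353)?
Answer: -543/2465 ≈ -0.22028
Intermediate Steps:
((-28 - 21*(-23)) + 11*(-50 - 1*(-58)))/(1888 - 4353) = ((-28 + 483) + 11*(-50 + 58))/(-2465) = (455 + 11*8)*(-1/2465) = (455 + 88)*(-1/2465) = 543*(-1/2465) = -543/2465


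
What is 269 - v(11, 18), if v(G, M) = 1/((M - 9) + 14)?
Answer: 6186/23 ≈ 268.96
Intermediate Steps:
v(G, M) = 1/(5 + M) (v(G, M) = 1/((-9 + M) + 14) = 1/(5 + M))
269 - v(11, 18) = 269 - 1/(5 + 18) = 269 - 1/23 = 6186/23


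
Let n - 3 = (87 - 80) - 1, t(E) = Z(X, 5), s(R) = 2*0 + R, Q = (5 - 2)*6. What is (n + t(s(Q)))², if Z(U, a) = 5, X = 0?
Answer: 196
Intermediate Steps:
Q = 18 (Q = 3*6 = 18)
s(R) = R (s(R) = 0 + R = R)
t(E) = 5
n = 9 (n = 3 + ((87 - 80) - 1) = 3 + (7 - 1) = 3 + 6 = 9)
(n + t(s(Q)))² = (9 + 5)² = 14² = 196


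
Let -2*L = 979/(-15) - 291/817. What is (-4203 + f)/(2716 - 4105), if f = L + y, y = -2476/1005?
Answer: 3426102179/1140487065 ≈ 3.0041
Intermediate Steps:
y = -2476/1005 (y = -2476*1/1005 = -2476/1005 ≈ -2.4637)
L = 402104/12255 (L = -(979/(-15) - 291/817)/2 = -(979*(-1/15) - 291*1/817)/2 = -(-979/15 - 291/817)/2 = -½*(-804208/12255) = 402104/12255 ≈ 32.811)
f = 24918076/821085 (f = 402104/12255 - 2476/1005 = 24918076/821085 ≈ 30.348)
(-4203 + f)/(2716 - 4105) = (-4203 + 24918076/821085)/(2716 - 4105) = -3426102179/821085/(-1389) = -3426102179/821085*(-1/1389) = 3426102179/1140487065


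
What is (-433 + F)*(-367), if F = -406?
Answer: 307913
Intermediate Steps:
(-433 + F)*(-367) = (-433 - 406)*(-367) = -839*(-367) = 307913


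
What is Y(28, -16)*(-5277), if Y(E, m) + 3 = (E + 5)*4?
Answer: -680733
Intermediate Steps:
Y(E, m) = 17 + 4*E (Y(E, m) = -3 + (E + 5)*4 = -3 + (5 + E)*4 = -3 + (20 + 4*E) = 17 + 4*E)
Y(28, -16)*(-5277) = (17 + 4*28)*(-5277) = (17 + 112)*(-5277) = 129*(-5277) = -680733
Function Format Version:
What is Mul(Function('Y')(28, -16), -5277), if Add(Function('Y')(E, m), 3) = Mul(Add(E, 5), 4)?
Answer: -680733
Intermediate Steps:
Function('Y')(E, m) = Add(17, Mul(4, E)) (Function('Y')(E, m) = Add(-3, Mul(Add(E, 5), 4)) = Add(-3, Mul(Add(5, E), 4)) = Add(-3, Add(20, Mul(4, E))) = Add(17, Mul(4, E)))
Mul(Function('Y')(28, -16), -5277) = Mul(Add(17, Mul(4, 28)), -5277) = Mul(Add(17, 112), -5277) = Mul(129, -5277) = -680733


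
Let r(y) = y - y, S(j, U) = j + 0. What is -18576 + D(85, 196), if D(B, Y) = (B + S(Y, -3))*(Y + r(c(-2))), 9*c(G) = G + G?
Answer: 36500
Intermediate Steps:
S(j, U) = j
c(G) = 2*G/9 (c(G) = (G + G)/9 = (2*G)/9 = 2*G/9)
r(y) = 0
D(B, Y) = Y*(B + Y) (D(B, Y) = (B + Y)*(Y + 0) = (B + Y)*Y = Y*(B + Y))
-18576 + D(85, 196) = -18576 + 196*(85 + 196) = -18576 + 196*281 = -18576 + 55076 = 36500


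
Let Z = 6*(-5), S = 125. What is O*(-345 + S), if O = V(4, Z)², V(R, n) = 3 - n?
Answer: -239580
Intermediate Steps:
Z = -30
O = 1089 (O = (3 - 1*(-30))² = (3 + 30)² = 33² = 1089)
O*(-345 + S) = 1089*(-345 + 125) = 1089*(-220) = -239580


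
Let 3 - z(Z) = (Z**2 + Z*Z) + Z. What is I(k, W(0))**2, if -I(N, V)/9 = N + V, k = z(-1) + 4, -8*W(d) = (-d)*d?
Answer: 2916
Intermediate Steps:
z(Z) = 3 - Z - 2*Z**2 (z(Z) = 3 - ((Z**2 + Z*Z) + Z) = 3 - ((Z**2 + Z**2) + Z) = 3 - (2*Z**2 + Z) = 3 - (Z + 2*Z**2) = 3 + (-Z - 2*Z**2) = 3 - Z - 2*Z**2)
W(d) = d**2/8 (W(d) = -(-d)*d/8 = -(-1)*d**2/8 = d**2/8)
k = 6 (k = (3 - 1*(-1) - 2*(-1)**2) + 4 = (3 + 1 - 2*1) + 4 = (3 + 1 - 2) + 4 = 2 + 4 = 6)
I(N, V) = -9*N - 9*V (I(N, V) = -9*(N + V) = -9*N - 9*V)
I(k, W(0))**2 = (-9*6 - 9*0**2/8)**2 = (-54 - 9*0/8)**2 = (-54 - 9*0)**2 = (-54 + 0)**2 = (-54)**2 = 2916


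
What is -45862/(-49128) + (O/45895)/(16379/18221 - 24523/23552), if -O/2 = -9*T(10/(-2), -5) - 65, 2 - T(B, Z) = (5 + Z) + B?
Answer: 19542442279397/21851547667500 ≈ 0.89433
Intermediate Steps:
T(B, Z) = -3 - B - Z (T(B, Z) = 2 - ((5 + Z) + B) = 2 - (5 + B + Z) = 2 + (-5 - B - Z) = -3 - B - Z)
O = 256 (O = -2*(-9*(-3 - 10/(-2) - 1*(-5)) - 65) = -2*(-9*(-3 - 10*(-1)/2 + 5) - 65) = -2*(-9*(-3 - 1*(-5) + 5) - 65) = -2*(-9*(-3 + 5 + 5) - 65) = -2*(-9*7 - 65) = -2*(-63 - 65) = -2*(-128) = 256)
-45862/(-49128) + (O/45895)/(16379/18221 - 24523/23552) = -45862/(-49128) + (256/45895)/(16379/18221 - 24523/23552) = -45862*(-1/49128) + (256*(1/45895))/(16379*(1/18221) - 24523*1/23552) = 997/1068 + 256/(45895*(16379/18221 - 24523/23552)) = 997/1068 + 256/(45895*(-61075375/429140992)) = 997/1068 + (256/45895)*(-429140992/61075375) = 997/1068 - 801898496/20460250625 = 19542442279397/21851547667500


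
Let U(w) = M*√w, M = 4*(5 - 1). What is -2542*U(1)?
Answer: -40672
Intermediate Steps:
M = 16 (M = 4*4 = 16)
U(w) = 16*√w
-2542*U(1) = -40672*√1 = -40672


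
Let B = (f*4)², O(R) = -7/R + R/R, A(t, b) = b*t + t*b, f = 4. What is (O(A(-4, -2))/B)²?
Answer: 81/16777216 ≈ 4.8280e-6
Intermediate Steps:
A(t, b) = 2*b*t (A(t, b) = b*t + b*t = 2*b*t)
O(R) = 1 - 7/R (O(R) = -7/R + 1 = 1 - 7/R)
B = 256 (B = (4*4)² = 16² = 256)
(O(A(-4, -2))/B)² = (((-7 + 2*(-2)*(-4))/((2*(-2)*(-4))))/256)² = (((-7 + 16)/16)*(1/256))² = (((1/16)*9)*(1/256))² = ((9/16)*(1/256))² = (9/4096)² = 81/16777216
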